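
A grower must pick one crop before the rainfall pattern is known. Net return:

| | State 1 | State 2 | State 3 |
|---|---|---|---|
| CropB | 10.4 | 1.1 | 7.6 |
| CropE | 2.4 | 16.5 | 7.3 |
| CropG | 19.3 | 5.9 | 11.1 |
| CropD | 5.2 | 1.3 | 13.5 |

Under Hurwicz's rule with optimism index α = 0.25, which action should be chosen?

CropB: 0.25·10.4 + 0.75·1.1 = 3.425
CropE: 0.25·16.5 + 0.75·2.4 = 5.925
CropG: 0.25·19.3 + 0.75·5.9 = 9.25
CropD: 0.25·13.5 + 0.75·1.3 = 4.35
Highest Hurwicz score = 9.25 → CropG.

CropG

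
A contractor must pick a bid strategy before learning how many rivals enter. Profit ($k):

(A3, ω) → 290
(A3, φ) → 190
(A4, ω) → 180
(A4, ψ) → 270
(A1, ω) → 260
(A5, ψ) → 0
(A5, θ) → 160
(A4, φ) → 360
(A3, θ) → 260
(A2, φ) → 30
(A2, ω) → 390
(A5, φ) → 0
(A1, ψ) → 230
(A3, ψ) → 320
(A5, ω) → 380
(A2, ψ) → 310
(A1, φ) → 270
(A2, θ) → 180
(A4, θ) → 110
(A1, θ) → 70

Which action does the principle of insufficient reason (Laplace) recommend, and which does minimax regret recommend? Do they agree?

Row averages: A1=207.5, A2=227.5, A3=265, A4=230, A5=135
Highest average = 265 → A3.
Column bests: θ=260, φ=360, ψ=320, ω=390.
A1 regrets: 190, 90, 90, 130 → max 190
A2 regrets: 80, 330, 10, 0 → max 330
A3 regrets: 0, 170, 0, 100 → max 170
A4 regrets: 150, 0, 50, 210 → max 210
A5 regrets: 100, 360, 320, 10 → max 360
Smallest max regret = 170 → A3.

laplace → A3; minimax regret → A3 (agree)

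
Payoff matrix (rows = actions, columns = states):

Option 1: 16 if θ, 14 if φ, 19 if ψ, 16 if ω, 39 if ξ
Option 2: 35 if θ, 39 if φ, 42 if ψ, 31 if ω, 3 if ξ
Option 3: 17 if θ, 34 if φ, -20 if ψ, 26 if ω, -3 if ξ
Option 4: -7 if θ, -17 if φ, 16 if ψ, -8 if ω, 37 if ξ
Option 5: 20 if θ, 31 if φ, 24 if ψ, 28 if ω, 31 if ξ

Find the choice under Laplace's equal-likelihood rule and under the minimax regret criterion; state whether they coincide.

Row averages: Option 1=20.8, Option 2=30, Option 3=10.8, Option 4=4.2, Option 5=26.8
Highest average = 30 → Option 2.
Column bests: θ=35, φ=39, ψ=42, ω=31, ξ=39.
Option 1 regrets: 19, 25, 23, 15, 0 → max 25
Option 2 regrets: 0, 0, 0, 0, 36 → max 36
Option 3 regrets: 18, 5, 62, 5, 42 → max 62
Option 4 regrets: 42, 56, 26, 39, 2 → max 56
Option 5 regrets: 15, 8, 18, 3, 8 → max 18
Smallest max regret = 18 → Option 5.

laplace → Option 2; minimax regret → Option 5 (disagree)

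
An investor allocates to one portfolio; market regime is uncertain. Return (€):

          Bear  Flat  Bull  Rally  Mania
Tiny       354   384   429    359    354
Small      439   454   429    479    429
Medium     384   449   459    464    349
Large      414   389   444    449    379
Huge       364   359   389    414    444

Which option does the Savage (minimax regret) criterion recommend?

Small

Column bests: Bear=439, Flat=454, Bull=459, Rally=479, Mania=444.
Tiny regrets: 85, 70, 30, 120, 90 → max 120
Small regrets: 0, 0, 30, 0, 15 → max 30
Medium regrets: 55, 5, 0, 15, 95 → max 95
Large regrets: 25, 65, 15, 30, 65 → max 65
Huge regrets: 75, 95, 70, 65, 0 → max 95
Smallest max regret = 30 → Small.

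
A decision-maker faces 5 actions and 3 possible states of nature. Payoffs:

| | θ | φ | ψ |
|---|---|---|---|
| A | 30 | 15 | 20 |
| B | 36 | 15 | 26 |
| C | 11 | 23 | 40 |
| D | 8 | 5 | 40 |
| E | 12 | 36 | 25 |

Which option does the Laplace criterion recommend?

B

Row averages: A=65/3, B=77/3, C=74/3, D=53/3, E=73/3
Highest average = 77/3 → B.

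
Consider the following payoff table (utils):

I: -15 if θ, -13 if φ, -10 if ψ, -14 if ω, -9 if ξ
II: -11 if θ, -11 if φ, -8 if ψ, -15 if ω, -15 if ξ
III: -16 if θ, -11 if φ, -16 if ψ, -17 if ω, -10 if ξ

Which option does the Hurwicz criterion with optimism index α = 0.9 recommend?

II

I: 0.9·(-9) + 0.1·(-15) = -9.6
II: 0.9·(-8) + 0.1·(-15) = -8.7
III: 0.9·(-10) + 0.1·(-17) = -10.7
Highest Hurwicz score = -8.7 → II.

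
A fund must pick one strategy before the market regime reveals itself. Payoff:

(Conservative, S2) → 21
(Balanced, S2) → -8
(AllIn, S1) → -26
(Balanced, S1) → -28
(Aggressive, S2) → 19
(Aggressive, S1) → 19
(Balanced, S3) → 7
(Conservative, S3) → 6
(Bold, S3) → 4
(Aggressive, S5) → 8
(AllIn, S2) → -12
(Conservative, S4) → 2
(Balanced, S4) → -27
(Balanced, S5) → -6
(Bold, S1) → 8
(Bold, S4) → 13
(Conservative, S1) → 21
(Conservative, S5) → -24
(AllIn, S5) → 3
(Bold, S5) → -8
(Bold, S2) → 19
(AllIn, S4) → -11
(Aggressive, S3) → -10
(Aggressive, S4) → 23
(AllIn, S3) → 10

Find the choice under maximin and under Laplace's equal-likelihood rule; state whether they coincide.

maximin → Bold; laplace → Aggressive (disagree)

Row minima: Conservative=-24, Balanced=-28, Aggressive=-10, Bold=-8, AllIn=-26
Best worst-case = -8 → Bold.
Row averages: Conservative=5.2, Balanced=-12.4, Aggressive=11.8, Bold=7.2, AllIn=-7.2
Highest average = 11.8 → Aggressive.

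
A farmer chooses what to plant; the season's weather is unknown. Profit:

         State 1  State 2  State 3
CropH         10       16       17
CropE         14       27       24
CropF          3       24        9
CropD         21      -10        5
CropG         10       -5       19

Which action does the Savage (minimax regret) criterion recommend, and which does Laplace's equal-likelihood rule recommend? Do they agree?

Column bests: State 1=21, State 2=27, State 3=24.
CropH regrets: 11, 11, 7 → max 11
CropE regrets: 7, 0, 0 → max 7
CropF regrets: 18, 3, 15 → max 18
CropD regrets: 0, 37, 19 → max 37
CropG regrets: 11, 32, 5 → max 32
Smallest max regret = 7 → CropE.
Row averages: CropH=43/3, CropE=65/3, CropF=12, CropD=16/3, CropG=8
Highest average = 65/3 → CropE.

minimax regret → CropE; laplace → CropE (agree)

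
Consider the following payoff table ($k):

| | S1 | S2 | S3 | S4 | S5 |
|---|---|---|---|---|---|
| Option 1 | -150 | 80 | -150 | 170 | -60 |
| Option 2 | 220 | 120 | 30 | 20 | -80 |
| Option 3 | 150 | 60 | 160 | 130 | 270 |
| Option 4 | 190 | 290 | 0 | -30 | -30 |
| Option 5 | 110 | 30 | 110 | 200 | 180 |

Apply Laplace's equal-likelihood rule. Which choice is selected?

Row averages: Option 1=-22, Option 2=62, Option 3=154, Option 4=84, Option 5=126
Highest average = 154 → Option 3.

Option 3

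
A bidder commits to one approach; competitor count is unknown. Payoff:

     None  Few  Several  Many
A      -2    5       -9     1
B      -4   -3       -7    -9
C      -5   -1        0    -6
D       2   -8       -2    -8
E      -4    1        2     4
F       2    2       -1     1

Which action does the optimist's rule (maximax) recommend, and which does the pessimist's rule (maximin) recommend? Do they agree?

Row maxima: A=5, B=-3, C=0, D=2, E=4, F=2
Best best-case = 5 → A.
Row minima: A=-9, B=-9, C=-6, D=-8, E=-4, F=-1
Best worst-case = -1 → F.

maximax → A; maximin → F (disagree)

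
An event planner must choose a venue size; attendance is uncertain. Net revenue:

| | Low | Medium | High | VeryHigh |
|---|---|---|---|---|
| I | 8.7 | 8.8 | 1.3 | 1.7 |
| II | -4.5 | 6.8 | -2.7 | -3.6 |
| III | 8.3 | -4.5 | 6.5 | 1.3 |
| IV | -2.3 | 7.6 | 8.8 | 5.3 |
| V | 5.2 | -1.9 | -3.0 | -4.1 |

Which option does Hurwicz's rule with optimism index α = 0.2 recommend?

I: 0.2·8.8 + 0.8·1.3 = 2.8
II: 0.2·6.8 + 0.8·(-4.5) = -2.24
III: 0.2·8.3 + 0.8·(-4.5) = -1.94
IV: 0.2·8.8 + 0.8·(-2.3) = -0.08
V: 0.2·5.2 + 0.8·(-4.1) = -2.24
Highest Hurwicz score = 2.8 → I.

I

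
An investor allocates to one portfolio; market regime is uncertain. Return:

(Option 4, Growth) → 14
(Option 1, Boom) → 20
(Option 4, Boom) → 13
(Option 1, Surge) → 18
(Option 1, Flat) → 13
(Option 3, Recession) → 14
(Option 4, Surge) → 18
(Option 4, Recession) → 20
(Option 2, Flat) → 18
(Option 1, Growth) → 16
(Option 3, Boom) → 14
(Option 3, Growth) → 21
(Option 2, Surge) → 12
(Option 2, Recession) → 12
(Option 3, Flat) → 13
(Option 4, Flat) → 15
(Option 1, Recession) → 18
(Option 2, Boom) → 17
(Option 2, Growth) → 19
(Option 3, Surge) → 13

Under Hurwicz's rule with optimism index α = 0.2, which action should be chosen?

Option 3

Option 1: 0.2·20 + 0.8·13 = 14.4
Option 2: 0.2·19 + 0.8·12 = 13.4
Option 3: 0.2·21 + 0.8·13 = 14.6
Option 4: 0.2·20 + 0.8·13 = 14.4
Highest Hurwicz score = 14.6 → Option 3.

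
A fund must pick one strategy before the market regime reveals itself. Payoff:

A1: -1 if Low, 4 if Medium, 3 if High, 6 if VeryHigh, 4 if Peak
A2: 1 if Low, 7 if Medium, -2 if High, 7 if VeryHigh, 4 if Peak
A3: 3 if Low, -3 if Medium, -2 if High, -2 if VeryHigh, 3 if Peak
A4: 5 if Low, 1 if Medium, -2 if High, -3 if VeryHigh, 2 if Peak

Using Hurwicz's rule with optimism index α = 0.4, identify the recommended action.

A1

A1: 0.4·6 + 0.6·(-1) = 1.8
A2: 0.4·7 + 0.6·(-2) = 1.6
A3: 0.4·3 + 0.6·(-3) = -0.6
A4: 0.4·5 + 0.6·(-3) = 0.2
Highest Hurwicz score = 1.8 → A1.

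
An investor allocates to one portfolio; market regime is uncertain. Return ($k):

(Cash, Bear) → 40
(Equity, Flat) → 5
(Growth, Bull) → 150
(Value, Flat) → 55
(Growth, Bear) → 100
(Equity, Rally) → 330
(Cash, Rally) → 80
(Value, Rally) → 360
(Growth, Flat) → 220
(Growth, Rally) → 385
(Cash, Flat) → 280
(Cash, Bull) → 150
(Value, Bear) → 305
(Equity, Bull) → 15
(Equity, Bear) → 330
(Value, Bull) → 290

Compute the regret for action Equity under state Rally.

55

Best payoff under Rally is 385.
Regret = 385 − 330 = 55.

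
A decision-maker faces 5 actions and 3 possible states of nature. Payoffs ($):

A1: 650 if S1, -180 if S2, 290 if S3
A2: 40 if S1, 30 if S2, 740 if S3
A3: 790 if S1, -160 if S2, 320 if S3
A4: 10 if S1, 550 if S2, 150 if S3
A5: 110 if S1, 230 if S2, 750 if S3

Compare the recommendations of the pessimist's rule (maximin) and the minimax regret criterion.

Row minima: A1=-180, A2=30, A3=-160, A4=10, A5=110
Best worst-case = 110 → A5.
Column bests: S1=790, S2=550, S3=750.
A1 regrets: 140, 730, 460 → max 730
A2 regrets: 750, 520, 10 → max 750
A3 regrets: 0, 710, 430 → max 710
A4 regrets: 780, 0, 600 → max 780
A5 regrets: 680, 320, 0 → max 680
Smallest max regret = 680 → A5.

maximin → A5; minimax regret → A5 (agree)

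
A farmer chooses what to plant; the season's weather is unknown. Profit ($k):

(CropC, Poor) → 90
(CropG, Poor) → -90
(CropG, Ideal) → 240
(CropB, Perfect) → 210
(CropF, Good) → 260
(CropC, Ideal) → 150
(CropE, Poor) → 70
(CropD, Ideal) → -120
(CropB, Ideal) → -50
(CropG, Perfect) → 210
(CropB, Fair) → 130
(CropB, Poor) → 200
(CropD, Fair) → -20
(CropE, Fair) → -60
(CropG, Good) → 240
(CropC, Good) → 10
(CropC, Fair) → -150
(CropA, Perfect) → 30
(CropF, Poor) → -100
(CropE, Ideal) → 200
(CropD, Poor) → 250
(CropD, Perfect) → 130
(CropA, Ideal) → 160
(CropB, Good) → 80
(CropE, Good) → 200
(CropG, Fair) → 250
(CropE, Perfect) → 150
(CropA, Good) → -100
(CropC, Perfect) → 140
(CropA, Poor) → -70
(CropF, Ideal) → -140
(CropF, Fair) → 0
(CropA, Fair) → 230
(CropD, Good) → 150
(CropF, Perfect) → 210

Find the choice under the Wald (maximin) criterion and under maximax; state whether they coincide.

Row minima: CropE=-60, CropB=-50, CropC=-150, CropF=-140, CropA=-100, CropD=-120, CropG=-90
Best worst-case = -50 → CropB.
Row maxima: CropE=200, CropB=210, CropC=150, CropF=260, CropA=230, CropD=250, CropG=250
Best best-case = 260 → CropF.

maximin → CropB; maximax → CropF (disagree)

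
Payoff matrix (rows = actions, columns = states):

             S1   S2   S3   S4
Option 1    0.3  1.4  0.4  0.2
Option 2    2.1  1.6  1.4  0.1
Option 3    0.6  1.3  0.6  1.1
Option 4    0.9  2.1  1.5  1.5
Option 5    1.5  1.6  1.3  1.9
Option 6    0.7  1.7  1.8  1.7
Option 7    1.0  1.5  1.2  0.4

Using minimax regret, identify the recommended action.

Option 5

Column bests: S1=2.1, S2=2.1, S3=1.8, S4=1.9.
Option 1 regrets: 1.8, 0.7, 1.4, 1.7 → max 1.8
Option 2 regrets: 0.0, 0.5, 0.4, 1.8 → max 1.8
Option 3 regrets: 1.5, 0.8, 1.2, 0.8 → max 1.5
Option 4 regrets: 1.2, 0.0, 0.3, 0.4 → max 1.2
Option 5 regrets: 0.6, 0.5, 0.5, 0.0 → max 0.6
Option 6 regrets: 1.4, 0.4, 0.0, 0.2 → max 1.4
Option 7 regrets: 1.1, 0.6, 0.6, 1.5 → max 1.5
Smallest max regret = 0.6 → Option 5.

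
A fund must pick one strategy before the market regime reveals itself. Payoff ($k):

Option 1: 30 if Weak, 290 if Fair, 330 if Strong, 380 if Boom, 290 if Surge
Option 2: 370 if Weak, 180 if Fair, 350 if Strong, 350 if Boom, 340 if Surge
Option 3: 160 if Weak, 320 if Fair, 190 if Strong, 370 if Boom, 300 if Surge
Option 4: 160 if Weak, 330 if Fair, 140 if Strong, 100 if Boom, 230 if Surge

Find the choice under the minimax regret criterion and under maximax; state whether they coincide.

minimax regret → Option 2; maximax → Option 1 (disagree)

Column bests: Weak=370, Fair=330, Strong=350, Boom=380, Surge=340.
Option 1 regrets: 340, 40, 20, 0, 50 → max 340
Option 2 regrets: 0, 150, 0, 30, 0 → max 150
Option 3 regrets: 210, 10, 160, 10, 40 → max 210
Option 4 regrets: 210, 0, 210, 280, 110 → max 280
Smallest max regret = 150 → Option 2.
Row maxima: Option 1=380, Option 2=370, Option 3=370, Option 4=330
Best best-case = 380 → Option 1.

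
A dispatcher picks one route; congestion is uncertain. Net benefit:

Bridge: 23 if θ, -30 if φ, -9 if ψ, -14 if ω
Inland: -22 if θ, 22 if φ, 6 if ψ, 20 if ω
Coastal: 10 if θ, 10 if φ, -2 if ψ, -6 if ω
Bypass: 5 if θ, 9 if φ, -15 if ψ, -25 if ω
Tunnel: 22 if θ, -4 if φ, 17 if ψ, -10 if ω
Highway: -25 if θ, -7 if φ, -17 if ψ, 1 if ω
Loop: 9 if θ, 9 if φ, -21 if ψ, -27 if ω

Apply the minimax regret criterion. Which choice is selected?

Coastal

Column bests: θ=23, φ=22, ψ=17, ω=20.
Bridge regrets: 0, 52, 26, 34 → max 52
Inland regrets: 45, 0, 11, 0 → max 45
Coastal regrets: 13, 12, 19, 26 → max 26
Bypass regrets: 18, 13, 32, 45 → max 45
Tunnel regrets: 1, 26, 0, 30 → max 30
Highway regrets: 48, 29, 34, 19 → max 48
Loop regrets: 14, 13, 38, 47 → max 47
Smallest max regret = 26 → Coastal.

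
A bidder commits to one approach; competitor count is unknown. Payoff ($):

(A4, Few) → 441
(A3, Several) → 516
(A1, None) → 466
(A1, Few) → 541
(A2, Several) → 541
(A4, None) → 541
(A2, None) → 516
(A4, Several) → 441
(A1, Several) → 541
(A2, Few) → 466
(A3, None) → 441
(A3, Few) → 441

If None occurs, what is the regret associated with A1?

75

Best payoff under None is 541.
Regret = 541 − 466 = 75.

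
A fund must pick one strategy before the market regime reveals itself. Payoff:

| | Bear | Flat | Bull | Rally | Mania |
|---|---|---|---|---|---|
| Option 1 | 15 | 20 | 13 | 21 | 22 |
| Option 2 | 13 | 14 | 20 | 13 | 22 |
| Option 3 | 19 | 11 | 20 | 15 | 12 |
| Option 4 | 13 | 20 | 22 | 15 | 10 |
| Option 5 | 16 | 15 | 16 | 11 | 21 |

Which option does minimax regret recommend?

Column bests: Bear=19, Flat=20, Bull=22, Rally=21, Mania=22.
Option 1 regrets: 4, 0, 9, 0, 0 → max 9
Option 2 regrets: 6, 6, 2, 8, 0 → max 8
Option 3 regrets: 0, 9, 2, 6, 10 → max 10
Option 4 regrets: 6, 0, 0, 6, 12 → max 12
Option 5 regrets: 3, 5, 6, 10, 1 → max 10
Smallest max regret = 8 → Option 2.

Option 2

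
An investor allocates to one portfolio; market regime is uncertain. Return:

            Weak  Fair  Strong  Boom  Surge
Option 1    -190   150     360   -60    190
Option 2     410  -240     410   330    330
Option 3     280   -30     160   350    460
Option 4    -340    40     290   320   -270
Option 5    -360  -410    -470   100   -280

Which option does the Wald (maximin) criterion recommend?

Option 3

Row minima: Option 1=-190, Option 2=-240, Option 3=-30, Option 4=-340, Option 5=-470
Best worst-case = -30 → Option 3.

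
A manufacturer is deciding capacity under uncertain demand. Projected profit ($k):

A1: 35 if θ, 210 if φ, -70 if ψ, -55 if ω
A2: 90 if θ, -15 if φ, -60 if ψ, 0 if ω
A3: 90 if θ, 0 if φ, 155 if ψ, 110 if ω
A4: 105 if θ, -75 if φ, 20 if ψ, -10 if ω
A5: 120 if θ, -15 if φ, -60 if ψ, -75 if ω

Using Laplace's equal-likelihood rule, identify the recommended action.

A3

Row averages: A1=30, A2=3.75, A3=88.75, A4=10, A5=-7.5
Highest average = 88.75 → A3.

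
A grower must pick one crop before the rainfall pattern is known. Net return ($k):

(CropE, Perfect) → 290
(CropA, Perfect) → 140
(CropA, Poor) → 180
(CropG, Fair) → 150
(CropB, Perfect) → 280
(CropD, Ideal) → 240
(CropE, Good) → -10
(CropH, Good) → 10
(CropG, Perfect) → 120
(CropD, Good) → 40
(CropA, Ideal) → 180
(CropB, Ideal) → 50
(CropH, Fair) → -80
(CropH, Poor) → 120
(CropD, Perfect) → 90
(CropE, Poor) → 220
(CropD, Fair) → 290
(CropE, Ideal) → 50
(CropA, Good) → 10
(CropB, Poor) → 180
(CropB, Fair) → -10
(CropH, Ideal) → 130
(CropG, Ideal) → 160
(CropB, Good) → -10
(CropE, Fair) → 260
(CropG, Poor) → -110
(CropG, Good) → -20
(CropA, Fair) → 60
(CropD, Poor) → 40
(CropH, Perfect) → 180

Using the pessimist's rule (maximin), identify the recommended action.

CropD

Row minima: CropE=-10, CropB=-10, CropG=-110, CropH=-80, CropD=40, CropA=10
Best worst-case = 40 → CropD.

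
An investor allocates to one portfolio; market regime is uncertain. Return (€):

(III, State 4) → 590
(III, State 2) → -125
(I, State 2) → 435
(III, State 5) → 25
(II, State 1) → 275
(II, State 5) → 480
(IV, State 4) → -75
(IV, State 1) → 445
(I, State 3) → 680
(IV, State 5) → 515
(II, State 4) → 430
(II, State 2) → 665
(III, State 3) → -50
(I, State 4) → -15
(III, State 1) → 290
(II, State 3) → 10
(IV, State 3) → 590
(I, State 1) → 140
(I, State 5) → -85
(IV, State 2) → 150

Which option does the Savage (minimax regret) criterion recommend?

I

Column bests: State 1=445, State 2=665, State 3=680, State 4=590, State 5=515.
I regrets: 305, 230, 0, 605, 600 → max 605
II regrets: 170, 0, 670, 160, 35 → max 670
III regrets: 155, 790, 730, 0, 490 → max 790
IV regrets: 0, 515, 90, 665, 0 → max 665
Smallest max regret = 605 → I.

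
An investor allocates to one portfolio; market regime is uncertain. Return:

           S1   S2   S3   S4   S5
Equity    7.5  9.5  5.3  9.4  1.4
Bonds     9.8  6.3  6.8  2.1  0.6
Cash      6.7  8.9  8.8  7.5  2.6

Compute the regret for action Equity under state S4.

Best payoff under S4 is 9.4.
Regret = 9.4 − 9.4 = 0.0.

0.0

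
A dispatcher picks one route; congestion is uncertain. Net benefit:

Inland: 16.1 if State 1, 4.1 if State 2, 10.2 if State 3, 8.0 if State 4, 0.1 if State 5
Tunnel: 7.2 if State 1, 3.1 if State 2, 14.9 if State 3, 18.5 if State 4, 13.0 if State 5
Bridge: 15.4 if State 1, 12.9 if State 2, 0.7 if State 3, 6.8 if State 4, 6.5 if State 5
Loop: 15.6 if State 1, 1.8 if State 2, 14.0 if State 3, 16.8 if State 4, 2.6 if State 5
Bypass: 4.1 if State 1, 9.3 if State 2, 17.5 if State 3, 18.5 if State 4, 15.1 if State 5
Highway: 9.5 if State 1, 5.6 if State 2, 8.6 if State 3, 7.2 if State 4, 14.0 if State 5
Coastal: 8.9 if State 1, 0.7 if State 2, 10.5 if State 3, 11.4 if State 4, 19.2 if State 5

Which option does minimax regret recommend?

Tunnel

Column bests: State 1=16.1, State 2=12.9, State 3=17.5, State 4=18.5, State 5=19.2.
Inland regrets: 0.0, 8.8, 7.3, 10.5, 19.1 → max 19.1
Tunnel regrets: 8.9, 9.8, 2.6, 0.0, 6.2 → max 9.8
Bridge regrets: 0.7, 0.0, 16.8, 11.7, 12.7 → max 16.8
Loop regrets: 0.5, 11.1, 3.5, 1.7, 16.6 → max 16.6
Bypass regrets: 12.0, 3.6, 0.0, 0.0, 4.1 → max 12.0
Highway regrets: 6.6, 7.3, 8.9, 11.3, 5.2 → max 11.3
Coastal regrets: 7.2, 12.2, 7.0, 7.1, 0.0 → max 12.2
Smallest max regret = 9.8 → Tunnel.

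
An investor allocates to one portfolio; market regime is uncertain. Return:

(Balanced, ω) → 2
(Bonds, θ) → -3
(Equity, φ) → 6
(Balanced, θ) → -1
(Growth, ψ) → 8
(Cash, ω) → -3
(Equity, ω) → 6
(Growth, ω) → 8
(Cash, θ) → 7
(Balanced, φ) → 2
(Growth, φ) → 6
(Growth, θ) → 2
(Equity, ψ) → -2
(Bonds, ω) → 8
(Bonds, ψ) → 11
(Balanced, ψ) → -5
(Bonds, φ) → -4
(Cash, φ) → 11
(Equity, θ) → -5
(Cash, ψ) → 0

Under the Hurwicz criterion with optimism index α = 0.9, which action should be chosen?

Cash

Cash: 0.9·11 + 0.1·(-3) = 9.6
Equity: 0.9·6 + 0.1·(-5) = 4.9
Growth: 0.9·8 + 0.1·2 = 7.4
Balanced: 0.9·2 + 0.1·(-5) = 1.3
Bonds: 0.9·11 + 0.1·(-4) = 9.5
Highest Hurwicz score = 9.6 → Cash.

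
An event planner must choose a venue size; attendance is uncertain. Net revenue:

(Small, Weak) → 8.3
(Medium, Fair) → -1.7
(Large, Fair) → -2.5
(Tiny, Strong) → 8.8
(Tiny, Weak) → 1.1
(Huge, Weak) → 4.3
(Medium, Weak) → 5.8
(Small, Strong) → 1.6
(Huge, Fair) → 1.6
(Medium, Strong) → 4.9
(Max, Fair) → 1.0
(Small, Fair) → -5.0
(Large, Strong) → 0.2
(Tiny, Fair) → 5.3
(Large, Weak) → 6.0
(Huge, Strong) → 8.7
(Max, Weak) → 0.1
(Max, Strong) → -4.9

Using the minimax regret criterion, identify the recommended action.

Huge

Column bests: Weak=8.3, Fair=5.3, Strong=8.8.
Tiny regrets: 7.2, 0.0, 0.0 → max 7.2
Small regrets: 0.0, 10.3, 7.2 → max 10.3
Medium regrets: 2.5, 7.0, 3.9 → max 7.0
Large regrets: 2.3, 7.8, 8.6 → max 8.6
Huge regrets: 4.0, 3.7, 0.1 → max 4.0
Max regrets: 8.2, 4.3, 13.7 → max 13.7
Smallest max regret = 4.0 → Huge.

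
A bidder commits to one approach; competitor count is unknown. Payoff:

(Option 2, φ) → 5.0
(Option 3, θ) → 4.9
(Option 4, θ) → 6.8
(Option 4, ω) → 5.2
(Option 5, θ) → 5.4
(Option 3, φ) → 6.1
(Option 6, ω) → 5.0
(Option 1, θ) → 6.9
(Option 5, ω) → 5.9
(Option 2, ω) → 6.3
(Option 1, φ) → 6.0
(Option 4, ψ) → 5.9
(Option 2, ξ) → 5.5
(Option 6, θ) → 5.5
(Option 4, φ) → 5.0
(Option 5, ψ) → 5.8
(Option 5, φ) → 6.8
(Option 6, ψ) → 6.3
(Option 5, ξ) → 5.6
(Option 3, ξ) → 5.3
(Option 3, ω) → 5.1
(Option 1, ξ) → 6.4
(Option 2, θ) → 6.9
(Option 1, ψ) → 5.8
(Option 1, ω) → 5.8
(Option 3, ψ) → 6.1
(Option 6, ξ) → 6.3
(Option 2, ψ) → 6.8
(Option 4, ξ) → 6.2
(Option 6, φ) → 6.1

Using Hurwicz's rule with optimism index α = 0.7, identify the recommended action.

Option 1

Option 1: 0.7·6.9 + 0.3·5.8 = 6.57
Option 2: 0.7·6.9 + 0.3·5.0 = 6.33
Option 3: 0.7·6.1 + 0.3·4.9 = 5.74
Option 4: 0.7·6.8 + 0.3·5.0 = 6.26
Option 5: 0.7·6.8 + 0.3·5.4 = 6.38
Option 6: 0.7·6.3 + 0.3·5.0 = 5.91
Highest Hurwicz score = 6.57 → Option 1.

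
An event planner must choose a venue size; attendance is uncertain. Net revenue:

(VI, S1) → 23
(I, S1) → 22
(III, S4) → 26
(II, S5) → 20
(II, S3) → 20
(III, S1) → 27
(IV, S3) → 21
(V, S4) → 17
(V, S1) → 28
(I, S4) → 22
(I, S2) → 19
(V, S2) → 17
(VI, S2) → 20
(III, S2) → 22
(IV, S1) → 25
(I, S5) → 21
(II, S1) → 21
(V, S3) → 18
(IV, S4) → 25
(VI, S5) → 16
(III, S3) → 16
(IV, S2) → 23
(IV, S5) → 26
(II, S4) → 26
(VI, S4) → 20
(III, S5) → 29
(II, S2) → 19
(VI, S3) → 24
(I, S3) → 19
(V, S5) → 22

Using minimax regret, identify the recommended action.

IV

Column bests: S1=28, S2=23, S3=24, S4=26, S5=29.
I regrets: 6, 4, 5, 4, 8 → max 8
II regrets: 7, 4, 4, 0, 9 → max 9
III regrets: 1, 1, 8, 0, 0 → max 8
IV regrets: 3, 0, 3, 1, 3 → max 3
V regrets: 0, 6, 6, 9, 7 → max 9
VI regrets: 5, 3, 0, 6, 13 → max 13
Smallest max regret = 3 → IV.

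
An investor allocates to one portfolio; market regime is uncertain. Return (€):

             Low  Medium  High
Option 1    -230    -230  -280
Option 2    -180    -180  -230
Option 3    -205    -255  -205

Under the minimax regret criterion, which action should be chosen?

Column bests: Low=-180, Medium=-180, High=-205.
Option 1 regrets: 50, 50, 75 → max 75
Option 2 regrets: 0, 0, 25 → max 25
Option 3 regrets: 25, 75, 0 → max 75
Smallest max regret = 25 → Option 2.

Option 2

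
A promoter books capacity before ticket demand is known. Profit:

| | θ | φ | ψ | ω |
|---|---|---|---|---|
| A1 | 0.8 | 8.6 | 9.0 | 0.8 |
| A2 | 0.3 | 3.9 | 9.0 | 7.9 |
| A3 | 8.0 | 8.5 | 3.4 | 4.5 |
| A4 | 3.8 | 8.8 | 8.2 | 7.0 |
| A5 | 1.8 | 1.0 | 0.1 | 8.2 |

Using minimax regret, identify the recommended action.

Column bests: θ=8.0, φ=8.8, ψ=9.0, ω=8.2.
A1 regrets: 7.2, 0.2, 0.0, 7.4 → max 7.4
A2 regrets: 7.7, 4.9, 0.0, 0.3 → max 7.7
A3 regrets: 0.0, 0.3, 5.6, 3.7 → max 5.6
A4 regrets: 4.2, 0.0, 0.8, 1.2 → max 4.2
A5 regrets: 6.2, 7.8, 8.9, 0.0 → max 8.9
Smallest max regret = 4.2 → A4.

A4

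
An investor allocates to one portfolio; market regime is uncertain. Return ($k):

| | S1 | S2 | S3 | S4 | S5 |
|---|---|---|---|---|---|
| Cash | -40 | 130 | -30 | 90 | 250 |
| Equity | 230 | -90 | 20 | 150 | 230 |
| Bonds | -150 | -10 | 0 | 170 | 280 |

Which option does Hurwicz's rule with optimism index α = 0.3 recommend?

Cash

Cash: 0.3·250 + 0.7·(-40) = 47
Equity: 0.3·230 + 0.7·(-90) = 6
Bonds: 0.3·280 + 0.7·(-150) = -21
Highest Hurwicz score = 47 → Cash.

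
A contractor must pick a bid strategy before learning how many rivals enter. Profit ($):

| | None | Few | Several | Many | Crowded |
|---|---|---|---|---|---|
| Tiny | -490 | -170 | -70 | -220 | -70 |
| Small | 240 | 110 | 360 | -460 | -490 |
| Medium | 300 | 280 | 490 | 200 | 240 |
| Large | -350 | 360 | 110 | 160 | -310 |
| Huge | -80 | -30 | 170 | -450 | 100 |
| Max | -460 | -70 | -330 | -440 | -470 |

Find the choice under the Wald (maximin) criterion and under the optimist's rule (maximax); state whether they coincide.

maximin → Medium; maximax → Medium (agree)

Row minima: Tiny=-490, Small=-490, Medium=200, Large=-350, Huge=-450, Max=-470
Best worst-case = 200 → Medium.
Row maxima: Tiny=-70, Small=360, Medium=490, Large=360, Huge=170, Max=-70
Best best-case = 490 → Medium.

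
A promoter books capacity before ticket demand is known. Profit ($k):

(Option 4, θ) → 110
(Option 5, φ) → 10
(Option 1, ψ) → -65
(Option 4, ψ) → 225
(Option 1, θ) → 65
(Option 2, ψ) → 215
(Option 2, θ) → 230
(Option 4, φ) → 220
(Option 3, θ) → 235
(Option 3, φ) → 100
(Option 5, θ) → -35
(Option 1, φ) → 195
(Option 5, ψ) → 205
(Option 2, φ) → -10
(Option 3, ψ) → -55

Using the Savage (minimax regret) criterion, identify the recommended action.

Column bests: θ=235, φ=220, ψ=225.
Option 1 regrets: 170, 25, 290 → max 290
Option 2 regrets: 5, 230, 10 → max 230
Option 3 regrets: 0, 120, 280 → max 280
Option 4 regrets: 125, 0, 0 → max 125
Option 5 regrets: 270, 210, 20 → max 270
Smallest max regret = 125 → Option 4.

Option 4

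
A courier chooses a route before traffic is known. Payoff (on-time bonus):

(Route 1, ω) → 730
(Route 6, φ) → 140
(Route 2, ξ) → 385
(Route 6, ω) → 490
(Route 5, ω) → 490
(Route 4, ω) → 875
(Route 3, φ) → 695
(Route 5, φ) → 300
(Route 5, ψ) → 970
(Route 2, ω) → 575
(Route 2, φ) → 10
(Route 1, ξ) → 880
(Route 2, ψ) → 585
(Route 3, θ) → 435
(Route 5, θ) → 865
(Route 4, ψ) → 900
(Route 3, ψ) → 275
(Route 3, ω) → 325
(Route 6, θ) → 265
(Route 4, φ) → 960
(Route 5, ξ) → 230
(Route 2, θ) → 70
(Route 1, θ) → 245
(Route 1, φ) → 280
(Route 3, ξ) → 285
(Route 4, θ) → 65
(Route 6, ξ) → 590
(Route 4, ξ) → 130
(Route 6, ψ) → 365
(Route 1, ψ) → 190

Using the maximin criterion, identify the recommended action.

Row minima: Route 1=190, Route 2=10, Route 3=275, Route 4=65, Route 5=230, Route 6=140
Best worst-case = 275 → Route 3.

Route 3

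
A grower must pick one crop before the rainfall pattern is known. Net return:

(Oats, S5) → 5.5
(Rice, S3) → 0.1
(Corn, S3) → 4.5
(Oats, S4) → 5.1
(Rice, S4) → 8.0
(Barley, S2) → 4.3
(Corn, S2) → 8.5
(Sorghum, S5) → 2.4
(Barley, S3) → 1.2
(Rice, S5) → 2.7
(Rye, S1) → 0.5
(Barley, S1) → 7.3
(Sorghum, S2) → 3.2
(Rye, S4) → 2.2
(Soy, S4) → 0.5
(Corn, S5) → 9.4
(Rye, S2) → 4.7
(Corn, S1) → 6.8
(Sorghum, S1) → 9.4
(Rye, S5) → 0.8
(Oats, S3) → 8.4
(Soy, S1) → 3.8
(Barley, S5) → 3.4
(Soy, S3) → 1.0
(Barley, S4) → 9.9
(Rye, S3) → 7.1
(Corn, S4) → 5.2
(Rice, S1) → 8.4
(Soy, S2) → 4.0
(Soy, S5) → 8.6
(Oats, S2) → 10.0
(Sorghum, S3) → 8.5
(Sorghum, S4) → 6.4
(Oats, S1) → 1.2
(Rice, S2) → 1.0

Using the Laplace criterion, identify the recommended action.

Corn

Row averages: Oats=6.04, Rice=4.04, Sorghum=5.98, Corn=6.88, Soy=3.58, Rye=3.06, Barley=5.22
Highest average = 6.88 → Corn.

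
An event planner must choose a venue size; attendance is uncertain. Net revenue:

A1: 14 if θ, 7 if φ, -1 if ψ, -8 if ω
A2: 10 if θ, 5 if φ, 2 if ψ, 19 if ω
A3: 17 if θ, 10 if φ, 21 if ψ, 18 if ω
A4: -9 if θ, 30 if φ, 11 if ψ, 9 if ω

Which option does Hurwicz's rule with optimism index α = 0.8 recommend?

A4

A1: 0.8·14 + 0.2·(-8) = 9.6
A2: 0.8·19 + 0.2·2 = 15.6
A3: 0.8·21 + 0.2·10 = 18.8
A4: 0.8·30 + 0.2·(-9) = 22.2
Highest Hurwicz score = 22.2 → A4.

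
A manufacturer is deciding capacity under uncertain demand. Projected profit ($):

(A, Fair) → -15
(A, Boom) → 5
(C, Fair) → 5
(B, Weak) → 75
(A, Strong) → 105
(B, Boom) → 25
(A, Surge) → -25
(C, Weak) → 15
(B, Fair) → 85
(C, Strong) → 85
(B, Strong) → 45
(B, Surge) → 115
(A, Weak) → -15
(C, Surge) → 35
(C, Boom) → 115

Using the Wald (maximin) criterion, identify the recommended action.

B

Row minima: A=-25, B=25, C=5
Best worst-case = 25 → B.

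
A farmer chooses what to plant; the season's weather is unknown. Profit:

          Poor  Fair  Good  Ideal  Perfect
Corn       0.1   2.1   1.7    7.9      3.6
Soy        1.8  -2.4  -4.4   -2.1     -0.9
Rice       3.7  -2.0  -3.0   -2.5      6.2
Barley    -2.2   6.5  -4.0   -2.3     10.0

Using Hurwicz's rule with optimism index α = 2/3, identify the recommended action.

Corn: 2/3·7.9 + 1/3·0.1 = 5.3
Soy: 2/3·1.8 + 1/3·(-4.4) = -4/15
Rice: 2/3·6.2 + 1/3·(-3.0) = 47/15
Barley: 2/3·10.0 + 1/3·(-4.0) = 16/3
Highest Hurwicz score = 16/3 → Barley.

Barley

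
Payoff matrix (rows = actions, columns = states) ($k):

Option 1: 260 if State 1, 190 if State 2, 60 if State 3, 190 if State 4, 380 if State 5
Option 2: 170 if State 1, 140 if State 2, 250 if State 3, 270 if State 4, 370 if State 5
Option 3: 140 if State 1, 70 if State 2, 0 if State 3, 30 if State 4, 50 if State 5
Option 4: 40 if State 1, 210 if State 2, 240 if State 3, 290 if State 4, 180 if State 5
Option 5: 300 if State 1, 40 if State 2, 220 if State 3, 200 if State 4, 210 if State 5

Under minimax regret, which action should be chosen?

Column bests: State 1=300, State 2=210, State 3=250, State 4=290, State 5=380.
Option 1 regrets: 40, 20, 190, 100, 0 → max 190
Option 2 regrets: 130, 70, 0, 20, 10 → max 130
Option 3 regrets: 160, 140, 250, 260, 330 → max 330
Option 4 regrets: 260, 0, 10, 0, 200 → max 260
Option 5 regrets: 0, 170, 30, 90, 170 → max 170
Smallest max regret = 130 → Option 2.

Option 2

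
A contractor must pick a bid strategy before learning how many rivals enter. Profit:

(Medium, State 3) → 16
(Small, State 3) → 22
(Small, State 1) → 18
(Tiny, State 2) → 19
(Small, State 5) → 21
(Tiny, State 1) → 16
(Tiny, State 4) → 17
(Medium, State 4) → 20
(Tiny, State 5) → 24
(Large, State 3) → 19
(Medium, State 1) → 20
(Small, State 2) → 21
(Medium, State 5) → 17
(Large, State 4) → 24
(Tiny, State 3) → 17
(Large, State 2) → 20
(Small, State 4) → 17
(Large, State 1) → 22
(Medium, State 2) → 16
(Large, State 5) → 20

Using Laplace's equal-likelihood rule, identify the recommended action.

Large

Row averages: Tiny=18.6, Small=19.8, Medium=17.8, Large=21
Highest average = 21 → Large.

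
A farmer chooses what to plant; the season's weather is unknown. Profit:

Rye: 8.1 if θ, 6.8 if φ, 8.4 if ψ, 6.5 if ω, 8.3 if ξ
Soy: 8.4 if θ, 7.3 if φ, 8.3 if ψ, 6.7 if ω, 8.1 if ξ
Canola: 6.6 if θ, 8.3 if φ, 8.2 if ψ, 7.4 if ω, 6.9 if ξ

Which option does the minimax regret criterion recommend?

Soy

Column bests: θ=8.4, φ=8.3, ψ=8.4, ω=7.4, ξ=8.3.
Rye regrets: 0.3, 1.5, 0.0, 0.9, 0.0 → max 1.5
Soy regrets: 0.0, 1.0, 0.1, 0.7, 0.2 → max 1.0
Canola regrets: 1.8, 0.0, 0.2, 0.0, 1.4 → max 1.8
Smallest max regret = 1.0 → Soy.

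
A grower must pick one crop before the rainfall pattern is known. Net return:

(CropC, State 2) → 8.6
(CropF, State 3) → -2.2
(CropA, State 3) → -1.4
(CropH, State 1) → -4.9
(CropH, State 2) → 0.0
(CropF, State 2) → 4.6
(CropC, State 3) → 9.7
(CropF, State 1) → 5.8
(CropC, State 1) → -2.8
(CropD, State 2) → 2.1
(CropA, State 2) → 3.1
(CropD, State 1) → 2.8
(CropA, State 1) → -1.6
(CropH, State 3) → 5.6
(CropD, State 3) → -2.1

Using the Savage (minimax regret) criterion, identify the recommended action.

Column bests: State 1=5.8, State 2=8.6, State 3=9.7.
CropC regrets: 8.6, 0.0, 0.0 → max 8.6
CropA regrets: 7.4, 5.5, 11.1 → max 11.1
CropH regrets: 10.7, 8.6, 4.1 → max 10.7
CropD regrets: 3.0, 6.5, 11.8 → max 11.8
CropF regrets: 0.0, 4.0, 11.9 → max 11.9
Smallest max regret = 8.6 → CropC.

CropC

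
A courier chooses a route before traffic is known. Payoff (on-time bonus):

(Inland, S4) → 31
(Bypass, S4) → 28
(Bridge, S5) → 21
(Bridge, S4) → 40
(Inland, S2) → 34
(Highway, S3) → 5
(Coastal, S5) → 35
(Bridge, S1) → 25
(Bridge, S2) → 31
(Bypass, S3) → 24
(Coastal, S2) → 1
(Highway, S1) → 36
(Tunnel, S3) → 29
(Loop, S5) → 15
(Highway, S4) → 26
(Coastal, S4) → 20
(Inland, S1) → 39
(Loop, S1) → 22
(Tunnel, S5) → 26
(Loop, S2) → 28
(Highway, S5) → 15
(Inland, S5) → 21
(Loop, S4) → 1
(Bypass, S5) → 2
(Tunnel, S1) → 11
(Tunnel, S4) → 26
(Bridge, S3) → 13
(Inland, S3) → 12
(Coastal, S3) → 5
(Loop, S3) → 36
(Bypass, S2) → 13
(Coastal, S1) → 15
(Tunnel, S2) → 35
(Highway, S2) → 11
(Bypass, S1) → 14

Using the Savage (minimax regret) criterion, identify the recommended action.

Column bests: S1=39, S2=35, S3=36, S4=40, S5=35.
Tunnel regrets: 28, 0, 7, 14, 9 → max 28
Highway regrets: 3, 24, 31, 14, 20 → max 31
Bypass regrets: 25, 22, 12, 12, 33 → max 33
Inland regrets: 0, 1, 24, 9, 14 → max 24
Loop regrets: 17, 7, 0, 39, 20 → max 39
Bridge regrets: 14, 4, 23, 0, 14 → max 23
Coastal regrets: 24, 34, 31, 20, 0 → max 34
Smallest max regret = 23 → Bridge.

Bridge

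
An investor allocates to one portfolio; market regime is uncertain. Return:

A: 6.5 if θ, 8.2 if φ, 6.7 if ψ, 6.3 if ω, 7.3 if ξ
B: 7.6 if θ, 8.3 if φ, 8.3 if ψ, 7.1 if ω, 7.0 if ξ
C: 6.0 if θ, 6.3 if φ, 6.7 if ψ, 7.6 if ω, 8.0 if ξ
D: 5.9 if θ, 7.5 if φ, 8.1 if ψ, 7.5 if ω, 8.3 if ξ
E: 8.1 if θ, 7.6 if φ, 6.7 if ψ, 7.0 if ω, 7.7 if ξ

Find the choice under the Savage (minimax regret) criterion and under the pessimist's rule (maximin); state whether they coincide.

Column bests: θ=8.1, φ=8.3, ψ=8.3, ω=7.6, ξ=8.3.
A regrets: 1.6, 0.1, 1.6, 1.3, 1.0 → max 1.6
B regrets: 0.5, 0.0, 0.0, 0.5, 1.3 → max 1.3
C regrets: 2.1, 2.0, 1.6, 0.0, 0.3 → max 2.1
D regrets: 2.2, 0.8, 0.2, 0.1, 0.0 → max 2.2
E regrets: 0.0, 0.7, 1.6, 0.6, 0.6 → max 1.6
Smallest max regret = 1.3 → B.
Row minima: A=6.3, B=7.0, C=6.0, D=5.9, E=6.7
Best worst-case = 7.0 → B.

minimax regret → B; maximin → B (agree)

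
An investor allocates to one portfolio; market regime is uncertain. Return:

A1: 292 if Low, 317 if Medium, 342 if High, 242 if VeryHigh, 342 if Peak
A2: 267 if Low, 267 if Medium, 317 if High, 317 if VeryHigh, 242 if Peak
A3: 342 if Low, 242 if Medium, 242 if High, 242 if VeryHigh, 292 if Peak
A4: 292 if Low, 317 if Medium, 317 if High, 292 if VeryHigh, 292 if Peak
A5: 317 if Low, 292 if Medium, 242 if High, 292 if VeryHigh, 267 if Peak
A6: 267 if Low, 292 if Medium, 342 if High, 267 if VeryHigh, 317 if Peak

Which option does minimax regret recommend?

Column bests: Low=342, Medium=317, High=342, VeryHigh=317, Peak=342.
A1 regrets: 50, 0, 0, 75, 0 → max 75
A2 regrets: 75, 50, 25, 0, 100 → max 100
A3 regrets: 0, 75, 100, 75, 50 → max 100
A4 regrets: 50, 0, 25, 25, 50 → max 50
A5 regrets: 25, 25, 100, 25, 75 → max 100
A6 regrets: 75, 25, 0, 50, 25 → max 75
Smallest max regret = 50 → A4.

A4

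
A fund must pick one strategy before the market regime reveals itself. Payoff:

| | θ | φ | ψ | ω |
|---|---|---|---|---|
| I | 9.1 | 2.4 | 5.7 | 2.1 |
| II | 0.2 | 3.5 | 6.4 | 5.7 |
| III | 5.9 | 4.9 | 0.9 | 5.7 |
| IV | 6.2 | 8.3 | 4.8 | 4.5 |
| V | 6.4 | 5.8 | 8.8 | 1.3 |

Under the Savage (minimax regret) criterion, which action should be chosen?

IV

Column bests: θ=9.1, φ=8.3, ψ=8.8, ω=5.7.
I regrets: 0.0, 5.9, 3.1, 3.6 → max 5.9
II regrets: 8.9, 4.8, 2.4, 0.0 → max 8.9
III regrets: 3.2, 3.4, 7.9, 0.0 → max 7.9
IV regrets: 2.9, 0.0, 4.0, 1.2 → max 4.0
V regrets: 2.7, 2.5, 0.0, 4.4 → max 4.4
Smallest max regret = 4.0 → IV.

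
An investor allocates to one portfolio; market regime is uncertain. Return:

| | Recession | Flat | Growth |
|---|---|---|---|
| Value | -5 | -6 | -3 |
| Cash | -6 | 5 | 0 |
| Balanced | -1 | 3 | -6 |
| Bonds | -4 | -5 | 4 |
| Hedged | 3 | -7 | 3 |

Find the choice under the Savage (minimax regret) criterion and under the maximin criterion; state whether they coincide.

minimax regret → Cash; maximin → Bonds (disagree)

Column bests: Recession=3, Flat=5, Growth=4.
Value regrets: 8, 11, 7 → max 11
Cash regrets: 9, 0, 4 → max 9
Balanced regrets: 4, 2, 10 → max 10
Bonds regrets: 7, 10, 0 → max 10
Hedged regrets: 0, 12, 1 → max 12
Smallest max regret = 9 → Cash.
Row minima: Value=-6, Cash=-6, Balanced=-6, Bonds=-5, Hedged=-7
Best worst-case = -5 → Bonds.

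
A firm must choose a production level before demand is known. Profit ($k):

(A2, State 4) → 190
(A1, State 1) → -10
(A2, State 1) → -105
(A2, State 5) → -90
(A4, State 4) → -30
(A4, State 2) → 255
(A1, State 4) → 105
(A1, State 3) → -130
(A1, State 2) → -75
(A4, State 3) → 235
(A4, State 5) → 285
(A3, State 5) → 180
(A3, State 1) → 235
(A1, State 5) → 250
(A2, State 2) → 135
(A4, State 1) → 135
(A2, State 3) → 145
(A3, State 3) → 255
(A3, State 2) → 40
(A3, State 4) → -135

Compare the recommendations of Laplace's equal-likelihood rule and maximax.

Row averages: A1=28, A2=55, A3=115, A4=176
Highest average = 176 → A4.
Row maxima: A1=250, A2=190, A3=255, A4=285
Best best-case = 285 → A4.

laplace → A4; maximax → A4 (agree)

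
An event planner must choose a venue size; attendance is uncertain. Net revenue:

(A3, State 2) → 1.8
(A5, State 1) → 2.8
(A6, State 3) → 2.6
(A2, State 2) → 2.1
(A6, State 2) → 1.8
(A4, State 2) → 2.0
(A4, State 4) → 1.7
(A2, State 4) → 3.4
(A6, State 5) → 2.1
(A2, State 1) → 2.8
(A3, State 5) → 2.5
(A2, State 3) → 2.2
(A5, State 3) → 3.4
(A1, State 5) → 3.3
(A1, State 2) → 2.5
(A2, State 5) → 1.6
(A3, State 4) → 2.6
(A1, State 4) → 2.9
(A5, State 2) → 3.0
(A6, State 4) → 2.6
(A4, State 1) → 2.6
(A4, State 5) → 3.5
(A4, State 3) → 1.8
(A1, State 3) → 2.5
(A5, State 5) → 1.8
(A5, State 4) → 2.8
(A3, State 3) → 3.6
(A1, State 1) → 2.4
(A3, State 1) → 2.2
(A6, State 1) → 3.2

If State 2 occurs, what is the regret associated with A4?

Best payoff under State 2 is 3.0.
Regret = 3.0 − 2.0 = 1.0.

1.0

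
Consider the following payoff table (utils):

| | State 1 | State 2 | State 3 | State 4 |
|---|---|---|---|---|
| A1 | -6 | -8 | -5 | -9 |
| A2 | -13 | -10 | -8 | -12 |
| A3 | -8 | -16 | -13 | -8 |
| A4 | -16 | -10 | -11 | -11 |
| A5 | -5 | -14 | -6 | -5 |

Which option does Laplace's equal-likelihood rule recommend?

Row averages: A1=-7, A2=-10.75, A3=-11.25, A4=-12, A5=-7.5
Highest average = -7 → A1.

A1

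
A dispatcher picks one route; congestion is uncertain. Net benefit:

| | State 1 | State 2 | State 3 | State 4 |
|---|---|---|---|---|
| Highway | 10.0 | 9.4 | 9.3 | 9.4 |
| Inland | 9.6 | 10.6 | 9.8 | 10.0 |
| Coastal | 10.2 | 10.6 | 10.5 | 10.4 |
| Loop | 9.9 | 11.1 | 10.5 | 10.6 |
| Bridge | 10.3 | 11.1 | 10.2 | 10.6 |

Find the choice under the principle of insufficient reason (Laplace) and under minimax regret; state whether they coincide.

laplace → Bridge; minimax regret → Bridge (agree)

Row averages: Highway=9.525, Inland=10, Coastal=10.425, Loop=10.525, Bridge=10.55
Highest average = 10.55 → Bridge.
Column bests: State 1=10.3, State 2=11.1, State 3=10.5, State 4=10.6.
Highway regrets: 0.3, 1.7, 1.2, 1.2 → max 1.7
Inland regrets: 0.7, 0.5, 0.7, 0.6 → max 0.7
Coastal regrets: 0.1, 0.5, 0.0, 0.2 → max 0.5
Loop regrets: 0.4, 0.0, 0.0, 0.0 → max 0.4
Bridge regrets: 0.0, 0.0, 0.3, 0.0 → max 0.3
Smallest max regret = 0.3 → Bridge.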